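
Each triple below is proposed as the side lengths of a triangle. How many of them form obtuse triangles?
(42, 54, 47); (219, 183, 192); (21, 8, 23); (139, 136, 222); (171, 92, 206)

3

(42,54,47): 42²+47² = 3973 > 2916 = 54² → acute
(219,183,192): 183²+192² = 70353 > 47961 = 219² → acute
(21,8,23): 8²+21² = 505 < 529 = 23² → obtuse
(139,136,222): 136²+139² = 37817 < 49284 = 222² → obtuse
(171,92,206): 92²+171² = 37705 < 42436 = 206² → obtuse
3 of the 5 are obtuse.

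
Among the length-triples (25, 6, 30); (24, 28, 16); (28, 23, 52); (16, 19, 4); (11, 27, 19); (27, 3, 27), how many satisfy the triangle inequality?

(6,25,30): 6+25 > 30 → valid
(16,24,28): 16+24 > 28 → valid
(23,28,52): 23+28 ≤ 52 → not valid
(4,16,19): 4+16 > 19 → valid
(11,19,27): 11+19 > 27 → valid
(3,27,27): 3+27 > 27 → valid
5 of the 6 triples form a triangle.

5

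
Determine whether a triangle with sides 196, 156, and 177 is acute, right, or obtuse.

Compare the square of the longest side to the sum of squares of the other two: 156² + 177² = 55665 > 38416 = 196².

acute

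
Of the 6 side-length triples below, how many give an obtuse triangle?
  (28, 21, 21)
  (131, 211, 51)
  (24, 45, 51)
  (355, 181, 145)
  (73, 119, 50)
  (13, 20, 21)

(28,21,21): 21²+21² = 882 > 784 = 28² → acute
(131,211,51): 51+131 ≤ 211, not a triangle
(24,45,51): 24²+45² = 2601 = 51² → right
(355,181,145): 145+181 ≤ 355, not a triangle
(73,119,50): 50²+73² = 7829 < 14161 = 119² → obtuse
(13,20,21): 13²+20² = 569 > 441 = 21² → acute
1 of the 6 is obtuse.

1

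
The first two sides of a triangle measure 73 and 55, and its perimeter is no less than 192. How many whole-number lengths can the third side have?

Triangle inequality: 18 < x < 128. Perimeter ≥ 192 gives x ≥ 192 − 73 − 55 = 64.
So 64 ≤ x < 128; integers 64 through 127: 64 values.

64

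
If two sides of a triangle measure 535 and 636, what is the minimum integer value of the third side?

102

The third side must be strictly greater than |535 − 636| = 101.
The smallest integer above 101 is 102.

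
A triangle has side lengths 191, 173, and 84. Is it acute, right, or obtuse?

acute

Compare the square of the longest side to the sum of squares of the other two: 84² + 173² = 36985 > 36481 = 191².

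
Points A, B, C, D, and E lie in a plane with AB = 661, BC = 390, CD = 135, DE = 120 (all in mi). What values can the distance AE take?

The maximum is all hops collinear in one direction: 661 + 390 + 135 + 120 = 1306.
The longest hop is 661; the others sum to 645. Folding the others back against it leaves at least 661 − 645 = 16.

16 ≤ AE ≤ 1306 mi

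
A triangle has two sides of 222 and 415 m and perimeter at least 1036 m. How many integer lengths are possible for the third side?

Triangle inequality: 193 < x < 637. Perimeter ≥ 1036 gives x ≥ 1036 − 222 − 415 = 399.
So 399 ≤ x < 637; integers 399 through 636: 238 values.

238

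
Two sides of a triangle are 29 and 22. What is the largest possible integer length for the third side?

50

The third side must be strictly less than 29 + 22 = 51.
The largest integer below 51 is 50.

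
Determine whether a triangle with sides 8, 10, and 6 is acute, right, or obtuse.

right

Compare the square of the longest side to the sum of squares of the other two: 6² + 8² = 100 = 10².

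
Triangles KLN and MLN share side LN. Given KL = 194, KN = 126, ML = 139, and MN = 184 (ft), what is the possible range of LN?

From triangle KLN: |194 − 126| < LN < 194 + 126, i.e. 68 < LN < 320.
From triangle MLN: 45 < LN < 323.
Both must hold, so LN lies in the intersection.

68 < LN < 320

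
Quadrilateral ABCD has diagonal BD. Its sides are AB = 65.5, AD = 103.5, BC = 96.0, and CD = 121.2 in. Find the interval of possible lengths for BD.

38.0 < BD < 169.0

From triangle ABD: |65.5 − 103.5| < BD < 65.5 + 103.5, i.e. 38.0 < BD < 169.0.
From triangle CBD: 25.2 < BD < 217.2.
Both must hold, so BD lies in the intersection.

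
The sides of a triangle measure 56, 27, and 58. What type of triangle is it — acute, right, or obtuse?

acute

Compare the square of the longest side to the sum of squares of the other two: 27² + 56² = 3865 > 3364 = 58².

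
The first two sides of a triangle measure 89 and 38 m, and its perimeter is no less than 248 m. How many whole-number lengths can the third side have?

Triangle inequality: 51 < x < 127. Perimeter ≥ 248 gives x ≥ 248 − 89 − 38 = 121.
So 121 ≤ x < 127; integers 121 through 126: 6 values.

6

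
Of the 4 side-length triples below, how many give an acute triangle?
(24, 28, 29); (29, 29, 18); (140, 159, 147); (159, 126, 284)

3

(24,28,29): 24²+28² = 1360 > 841 = 29² → acute
(29,29,18): 18²+29² = 1165 > 841 = 29² → acute
(140,159,147): 140²+147² = 41209 > 25281 = 159² → acute
(159,126,284): 126²+159² = 41157 < 80656 = 284² → obtuse
3 of the 4 are acute.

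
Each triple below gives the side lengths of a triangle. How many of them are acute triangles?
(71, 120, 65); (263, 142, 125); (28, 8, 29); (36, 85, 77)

1

(71,120,65): 65²+71² = 9266 < 14400 = 120² → obtuse
(263,142,125): 125²+142² = 35789 < 69169 = 263² → obtuse
(28,8,29): 8²+28² = 848 > 841 = 29² → acute
(36,85,77): 36²+77² = 7225 = 85² → right
1 of the 4 is acute.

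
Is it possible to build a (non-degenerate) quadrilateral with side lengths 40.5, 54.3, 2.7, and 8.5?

For a quadrilateral, each side must be shorter than the sum of the others.
Here the longest side is 54.3, but the remaining 3 sides sum to only 51.7.

No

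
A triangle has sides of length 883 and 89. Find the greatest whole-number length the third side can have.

The third side must be strictly less than 883 + 89 = 972.
The largest integer below 972 is 971.

971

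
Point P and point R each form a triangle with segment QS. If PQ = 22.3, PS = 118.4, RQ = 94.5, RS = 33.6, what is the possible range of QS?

From triangle PQS: |22.3 − 118.4| < QS < 22.3 + 118.4, i.e. 96.1 < QS < 140.7.
From triangle RQS: 60.9 < QS < 128.1.
Both must hold, so QS lies in the intersection.

96.1 < QS < 128.1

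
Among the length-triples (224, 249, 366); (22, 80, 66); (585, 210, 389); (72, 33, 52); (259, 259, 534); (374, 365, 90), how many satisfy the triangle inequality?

5

(224,249,366): 224+249 > 366 → valid
(22,66,80): 22+66 > 80 → valid
(210,389,585): 210+389 > 585 → valid
(33,52,72): 33+52 > 72 → valid
(259,259,534): 259+259 ≤ 534 → not valid
(90,365,374): 90+365 > 374 → valid
5 of the 6 triples form a triangle.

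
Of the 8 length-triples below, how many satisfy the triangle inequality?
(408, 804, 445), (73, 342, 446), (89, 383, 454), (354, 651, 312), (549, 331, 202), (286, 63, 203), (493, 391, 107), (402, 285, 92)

4

(408,445,804): 408+445 > 804 → valid
(73,342,446): 73+342 ≤ 446 → not valid
(89,383,454): 89+383 > 454 → valid
(312,354,651): 312+354 > 651 → valid
(202,331,549): 202+331 ≤ 549 → not valid
(63,203,286): 63+203 ≤ 286 → not valid
(107,391,493): 107+391 > 493 → valid
(92,285,402): 92+285 ≤ 402 → not valid
4 of the 8 triples form a triangle.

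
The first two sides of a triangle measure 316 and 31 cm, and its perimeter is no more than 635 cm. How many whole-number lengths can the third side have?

Triangle inequality: 285 < x < 347. Perimeter ≤ 635 gives x ≤ 635 − 316 − 31 = 288.
So 285 < x ≤ 288; integers 286 through 288: 3 values.

3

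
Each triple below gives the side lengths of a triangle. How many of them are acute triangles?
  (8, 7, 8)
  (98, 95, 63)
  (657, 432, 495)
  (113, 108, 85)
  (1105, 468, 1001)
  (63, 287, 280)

3

(8,7,8): 7²+8² = 113 > 64 = 8² → acute
(98,95,63): 63²+95² = 12994 > 9604 = 98² → acute
(657,432,495): 432²+495² = 431649 = 657² → right
(113,108,85): 85²+108² = 18889 > 12769 = 113² → acute
(1105,468,1001): 468²+1001² = 1221025 = 1105² → right
(63,287,280): 63²+280² = 82369 = 287² → right
3 of the 6 are acute.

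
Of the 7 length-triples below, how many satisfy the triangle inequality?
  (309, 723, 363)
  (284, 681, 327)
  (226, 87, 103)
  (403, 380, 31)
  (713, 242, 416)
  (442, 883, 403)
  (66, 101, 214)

(309,363,723): 309+363 ≤ 723 → not valid
(284,327,681): 284+327 ≤ 681 → not valid
(87,103,226): 87+103 ≤ 226 → not valid
(31,380,403): 31+380 > 403 → valid
(242,416,713): 242+416 ≤ 713 → not valid
(403,442,883): 403+442 ≤ 883 → not valid
(66,101,214): 66+101 ≤ 214 → not valid
1 of the 7 triples forms a triangle.

1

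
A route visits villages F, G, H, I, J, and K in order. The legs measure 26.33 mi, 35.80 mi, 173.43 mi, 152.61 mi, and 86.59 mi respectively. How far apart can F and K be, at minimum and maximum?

0 ≤ FK ≤ 474.76 mi

The maximum is all hops collinear in one direction: 26.33 + 35.80 + 173.43 + 152.61 + 86.59 = 474.76.
The longest hop is 173.43; the others sum to 301.33. Since 173.43 ≤ 301.33, the path can fold back on itself completely, so the minimum distance is 0.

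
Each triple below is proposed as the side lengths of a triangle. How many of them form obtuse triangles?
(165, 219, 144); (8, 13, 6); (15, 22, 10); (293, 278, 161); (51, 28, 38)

(165,219,144): 144²+165² = 47961 = 219² → right
(8,13,6): 6²+8² = 100 < 169 = 13² → obtuse
(15,22,10): 10²+15² = 325 < 484 = 22² → obtuse
(293,278,161): 161²+278² = 103205 > 85849 = 293² → acute
(51,28,38): 28²+38² = 2228 < 2601 = 51² → obtuse
3 of the 5 are obtuse.

3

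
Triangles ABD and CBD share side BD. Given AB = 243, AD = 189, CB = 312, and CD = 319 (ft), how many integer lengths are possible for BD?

From triangle ABD: 54 < BD < 432.
From triangle CBD: 7 < BD < 631.
Intersection: 54 < BD < 432, so integers 55 through 431: 377 values.

377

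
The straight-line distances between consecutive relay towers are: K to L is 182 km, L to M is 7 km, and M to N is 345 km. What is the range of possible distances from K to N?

156 ≤ KN ≤ 534 km

The maximum is all hops collinear in one direction: 182 + 7 + 345 = 534.
The longest hop is 345; the others sum to 189. Folding the others back against it leaves at least 345 − 189 = 156.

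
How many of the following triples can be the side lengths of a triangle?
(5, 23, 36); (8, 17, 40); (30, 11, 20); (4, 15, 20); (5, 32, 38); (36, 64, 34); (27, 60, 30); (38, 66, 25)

(5,23,36): 5+23 ≤ 36 → not valid
(8,17,40): 8+17 ≤ 40 → not valid
(11,20,30): 11+20 > 30 → valid
(4,15,20): 4+15 ≤ 20 → not valid
(5,32,38): 5+32 ≤ 38 → not valid
(34,36,64): 34+36 > 64 → valid
(27,30,60): 27+30 ≤ 60 → not valid
(25,38,66): 25+38 ≤ 66 → not valid
2 of the 8 triples form a triangle.

2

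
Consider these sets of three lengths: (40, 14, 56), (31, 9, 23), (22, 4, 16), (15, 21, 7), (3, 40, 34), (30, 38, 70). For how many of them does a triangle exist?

(14,40,56): 14+40 ≤ 56 → not valid
(9,23,31): 9+23 > 31 → valid
(4,16,22): 4+16 ≤ 22 → not valid
(7,15,21): 7+15 > 21 → valid
(3,34,40): 3+34 ≤ 40 → not valid
(30,38,70): 30+38 ≤ 70 → not valid
2 of the 6 triples form a triangle.

2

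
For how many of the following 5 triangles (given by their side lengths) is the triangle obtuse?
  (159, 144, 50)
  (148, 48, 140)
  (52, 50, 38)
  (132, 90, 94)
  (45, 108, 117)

(159,144,50): 50²+144² = 23236 < 25281 = 159² → obtuse
(148,48,140): 48²+140² = 21904 = 148² → right
(52,50,38): 38²+50² = 3944 > 2704 = 52² → acute
(132,90,94): 90²+94² = 16936 < 17424 = 132² → obtuse
(45,108,117): 45²+108² = 13689 = 117² → right
2 of the 5 are obtuse.

2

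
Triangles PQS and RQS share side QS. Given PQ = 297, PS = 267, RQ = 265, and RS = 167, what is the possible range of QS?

98 < QS < 432

From triangle PQS: |297 − 267| < QS < 297 + 267, i.e. 30 < QS < 564.
From triangle RQS: 98 < QS < 432.
Both must hold, so QS lies in the intersection.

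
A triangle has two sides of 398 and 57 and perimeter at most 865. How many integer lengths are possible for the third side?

Triangle inequality: 341 < x < 455. Perimeter ≤ 865 gives x ≤ 865 − 398 − 57 = 410.
So 341 < x ≤ 410; integers 342 through 410: 69 values.

69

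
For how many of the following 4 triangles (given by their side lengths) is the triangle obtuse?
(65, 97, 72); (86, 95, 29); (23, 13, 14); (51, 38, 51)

2

(65,97,72): 65²+72² = 9409 = 97² → right
(86,95,29): 29²+86² = 8237 < 9025 = 95² → obtuse
(23,13,14): 13²+14² = 365 < 529 = 23² → obtuse
(51,38,51): 38²+51² = 4045 > 2601 = 51² → acute
2 of the 4 are obtuse.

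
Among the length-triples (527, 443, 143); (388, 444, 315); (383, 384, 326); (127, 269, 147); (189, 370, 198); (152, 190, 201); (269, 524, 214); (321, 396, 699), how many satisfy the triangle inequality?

7

(143,443,527): 143+443 > 527 → valid
(315,388,444): 315+388 > 444 → valid
(326,383,384): 326+383 > 384 → valid
(127,147,269): 127+147 > 269 → valid
(189,198,370): 189+198 > 370 → valid
(152,190,201): 152+190 > 201 → valid
(214,269,524): 214+269 ≤ 524 → not valid
(321,396,699): 321+396 > 699 → valid
7 of the 8 triples form a triangle.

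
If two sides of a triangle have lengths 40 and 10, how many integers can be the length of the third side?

19

The third side lies in the open interval (30, 50).
Integers from 31 to 49 inclusive: 49 − 31 + 1 = 19.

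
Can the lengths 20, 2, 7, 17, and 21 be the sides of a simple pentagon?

Yes

A pentagon exists iff every side is shorter than the sum of the others — equivalently, the longest side is less than the sum of the rest.
Longest side 21 < 46 (sum of the remaining 4), so yes.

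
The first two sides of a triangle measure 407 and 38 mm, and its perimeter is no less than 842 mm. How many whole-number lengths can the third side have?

Triangle inequality: 369 < x < 445. Perimeter ≥ 842 gives x ≥ 842 − 407 − 38 = 397.
So 397 ≤ x < 445; integers 397 through 444: 48 values.

48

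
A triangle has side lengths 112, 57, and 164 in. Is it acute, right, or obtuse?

Compare the square of the longest side to the sum of squares of the other two: 57² + 112² = 15793 < 26896 = 164².

obtuse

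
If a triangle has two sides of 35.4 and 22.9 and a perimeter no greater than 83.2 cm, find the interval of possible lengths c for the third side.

12.5 < c ≤ 24.9 cm

Triangle inequality alone gives 12.5 < c < 58.3.
The perimeter condition gives c ≤ 83.2 − 35.4 − 22.9 = 24.9.
Intersecting the two: 12.5 < c ≤ 24.9.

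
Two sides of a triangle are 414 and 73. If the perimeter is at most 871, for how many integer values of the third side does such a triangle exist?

43

Triangle inequality: 341 < x < 487. Perimeter ≤ 871 gives x ≤ 871 − 414 − 73 = 384.
So 341 < x ≤ 384; integers 342 through 384: 43 values.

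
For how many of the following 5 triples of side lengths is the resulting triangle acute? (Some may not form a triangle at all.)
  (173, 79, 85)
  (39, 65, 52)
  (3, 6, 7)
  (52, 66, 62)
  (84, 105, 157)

1

(173,79,85): 79+85 ≤ 173, not a triangle
(39,65,52): 39²+52² = 4225 = 65² → right
(3,6,7): 3²+6² = 45 < 49 = 7² → obtuse
(52,66,62): 52²+62² = 6548 > 4356 = 66² → acute
(84,105,157): 84²+105² = 18081 < 24649 = 157² → obtuse
1 of the 5 is acute.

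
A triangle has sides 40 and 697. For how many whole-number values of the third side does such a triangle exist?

79

The third side lies in the open interval (657, 737).
Integers from 658 to 736 inclusive: 736 − 658 + 1 = 79.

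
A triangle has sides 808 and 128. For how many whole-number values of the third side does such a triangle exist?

255

The third side lies in the open interval (680, 936).
Integers from 681 to 935 inclusive: 935 − 681 + 1 = 255.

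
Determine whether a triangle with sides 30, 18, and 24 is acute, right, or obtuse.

Compare the square of the longest side to the sum of squares of the other two: 18² + 24² = 900 = 30².

right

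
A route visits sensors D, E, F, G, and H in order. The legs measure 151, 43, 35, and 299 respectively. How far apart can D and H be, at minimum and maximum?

The maximum is all hops collinear in one direction: 151 + 43 + 35 + 299 = 528.
The longest hop is 299; the others sum to 229. Folding the others back against it leaves at least 299 − 229 = 70.

70 ≤ DH ≤ 528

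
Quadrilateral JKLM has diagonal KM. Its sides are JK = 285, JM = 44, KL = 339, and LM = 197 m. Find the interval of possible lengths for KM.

From triangle JKM: |285 − 44| < KM < 285 + 44, i.e. 241 < KM < 329.
From triangle LKM: 142 < KM < 536.
Both must hold, so KM lies in the intersection.

241 < KM < 329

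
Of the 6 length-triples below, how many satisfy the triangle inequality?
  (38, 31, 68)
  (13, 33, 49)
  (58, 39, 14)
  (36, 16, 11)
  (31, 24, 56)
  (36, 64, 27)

(31,38,68): 31+38 > 68 → valid
(13,33,49): 13+33 ≤ 49 → not valid
(14,39,58): 14+39 ≤ 58 → not valid
(11,16,36): 11+16 ≤ 36 → not valid
(24,31,56): 24+31 ≤ 56 → not valid
(27,36,64): 27+36 ≤ 64 → not valid
1 of the 6 triples forms a triangle.

1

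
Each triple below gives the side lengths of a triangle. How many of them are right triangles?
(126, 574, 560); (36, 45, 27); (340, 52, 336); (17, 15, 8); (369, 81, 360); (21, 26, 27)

5

(126,574,560): 126²+560² = 329476 = 574² → right
(36,45,27): 27²+36² = 2025 = 45² → right
(340,52,336): 52²+336² = 115600 = 340² → right
(17,15,8): 8²+15² = 289 = 17² → right
(369,81,360): 81²+360² = 136161 = 369² → right
(21,26,27): 21²+26² = 1117 > 729 = 27² → acute
5 of the 6 are right.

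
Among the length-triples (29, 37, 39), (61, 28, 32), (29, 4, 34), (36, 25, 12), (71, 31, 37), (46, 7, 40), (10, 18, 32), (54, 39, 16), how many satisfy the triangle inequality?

(29,37,39): 29+37 > 39 → valid
(28,32,61): 28+32 ≤ 61 → not valid
(4,29,34): 4+29 ≤ 34 → not valid
(12,25,36): 12+25 > 36 → valid
(31,37,71): 31+37 ≤ 71 → not valid
(7,40,46): 7+40 > 46 → valid
(10,18,32): 10+18 ≤ 32 → not valid
(16,39,54): 16+39 > 54 → valid
4 of the 8 triples form a triangle.

4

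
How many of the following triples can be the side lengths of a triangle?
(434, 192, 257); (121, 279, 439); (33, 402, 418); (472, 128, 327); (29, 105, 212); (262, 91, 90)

(192,257,434): 192+257 > 434 → valid
(121,279,439): 121+279 ≤ 439 → not valid
(33,402,418): 33+402 > 418 → valid
(128,327,472): 128+327 ≤ 472 → not valid
(29,105,212): 29+105 ≤ 212 → not valid
(90,91,262): 90+91 ≤ 262 → not valid
2 of the 6 triples form a triangle.

2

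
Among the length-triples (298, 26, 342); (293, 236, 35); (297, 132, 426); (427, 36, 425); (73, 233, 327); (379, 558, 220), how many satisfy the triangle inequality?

(26,298,342): 26+298 ≤ 342 → not valid
(35,236,293): 35+236 ≤ 293 → not valid
(132,297,426): 132+297 > 426 → valid
(36,425,427): 36+425 > 427 → valid
(73,233,327): 73+233 ≤ 327 → not valid
(220,379,558): 220+379 > 558 → valid
3 of the 6 triples form a triangle.

3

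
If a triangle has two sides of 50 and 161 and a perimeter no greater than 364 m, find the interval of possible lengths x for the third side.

111 < x ≤ 153 m

Triangle inequality alone gives 111 < x < 211.
The perimeter condition gives x ≤ 364 − 50 − 161 = 153.
Intersecting the two: 111 < x ≤ 153.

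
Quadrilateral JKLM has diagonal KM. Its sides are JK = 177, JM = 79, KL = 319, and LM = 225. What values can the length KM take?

From triangle JKM: |177 − 79| < KM < 177 + 79, i.e. 98 < KM < 256.
From triangle LKM: 94 < KM < 544.
Both must hold, so KM lies in the intersection.

98 < KM < 256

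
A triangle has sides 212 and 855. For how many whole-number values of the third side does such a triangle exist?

423

The third side lies in the open interval (643, 1067).
Integers from 644 to 1066 inclusive: 1066 − 644 + 1 = 423.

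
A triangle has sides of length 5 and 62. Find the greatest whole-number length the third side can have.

The third side must be strictly less than 5 + 62 = 67.
The largest integer below 67 is 66.

66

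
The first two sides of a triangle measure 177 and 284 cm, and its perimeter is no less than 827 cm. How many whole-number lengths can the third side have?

95

Triangle inequality: 107 < x < 461. Perimeter ≥ 827 gives x ≥ 827 − 177 − 284 = 366.
So 366 ≤ x < 461; integers 366 through 460: 95 values.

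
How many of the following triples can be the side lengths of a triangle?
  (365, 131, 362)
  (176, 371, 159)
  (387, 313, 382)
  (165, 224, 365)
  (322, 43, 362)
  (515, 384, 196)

(131,362,365): 131+362 > 365 → valid
(159,176,371): 159+176 ≤ 371 → not valid
(313,382,387): 313+382 > 387 → valid
(165,224,365): 165+224 > 365 → valid
(43,322,362): 43+322 > 362 → valid
(196,384,515): 196+384 > 515 → valid
5 of the 6 triples form a triangle.

5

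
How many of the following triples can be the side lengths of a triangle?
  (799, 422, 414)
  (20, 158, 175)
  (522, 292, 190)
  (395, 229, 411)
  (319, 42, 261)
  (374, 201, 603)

(414,422,799): 414+422 > 799 → valid
(20,158,175): 20+158 > 175 → valid
(190,292,522): 190+292 ≤ 522 → not valid
(229,395,411): 229+395 > 411 → valid
(42,261,319): 42+261 ≤ 319 → not valid
(201,374,603): 201+374 ≤ 603 → not valid
3 of the 6 triples form a triangle.

3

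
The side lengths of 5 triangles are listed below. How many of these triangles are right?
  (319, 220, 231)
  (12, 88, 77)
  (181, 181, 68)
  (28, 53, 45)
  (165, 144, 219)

(319,220,231): 220²+231² = 101761 = 319² → right
(12,88,77): 12²+77² = 6073 < 7744 = 88² → obtuse
(181,181,68): 68²+181² = 37385 > 32761 = 181² → acute
(28,53,45): 28²+45² = 2809 = 53² → right
(165,144,219): 144²+165² = 47961 = 219² → right
3 of the 5 are right.

3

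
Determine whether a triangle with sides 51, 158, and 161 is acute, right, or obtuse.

acute

Compare the square of the longest side to the sum of squares of the other two: 51² + 158² = 27565 > 25921 = 161².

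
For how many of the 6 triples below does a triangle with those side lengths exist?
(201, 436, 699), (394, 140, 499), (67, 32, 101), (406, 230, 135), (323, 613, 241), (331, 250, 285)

2

(201,436,699): 201+436 ≤ 699 → not valid
(140,394,499): 140+394 > 499 → valid
(32,67,101): 32+67 ≤ 101 → not valid
(135,230,406): 135+230 ≤ 406 → not valid
(241,323,613): 241+323 ≤ 613 → not valid
(250,285,331): 250+285 > 331 → valid
2 of the 6 triples form a triangle.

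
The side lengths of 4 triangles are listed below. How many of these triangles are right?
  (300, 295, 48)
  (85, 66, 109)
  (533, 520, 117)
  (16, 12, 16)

1

(300,295,48): 48²+295² = 89329 < 90000 = 300² → obtuse
(85,66,109): 66²+85² = 11581 < 11881 = 109² → obtuse
(533,520,117): 117²+520² = 284089 = 533² → right
(16,12,16): 12²+16² = 400 > 256 = 16² → acute
1 of the 4 is right.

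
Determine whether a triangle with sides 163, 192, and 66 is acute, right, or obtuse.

Compare the square of the longest side to the sum of squares of the other two: 66² + 163² = 30925 < 36864 = 192².

obtuse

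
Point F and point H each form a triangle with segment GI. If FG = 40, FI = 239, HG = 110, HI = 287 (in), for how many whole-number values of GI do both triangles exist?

79

From triangle FGI: 199 < GI < 279.
From triangle HGI: 177 < GI < 397.
Intersection: 199 < GI < 279, so integers 200 through 278: 79 values.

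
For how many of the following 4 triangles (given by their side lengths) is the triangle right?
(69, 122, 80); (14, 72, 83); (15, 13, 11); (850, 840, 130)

1

(69,122,80): 69²+80² = 11161 < 14884 = 122² → obtuse
(14,72,83): 14²+72² = 5380 < 6889 = 83² → obtuse
(15,13,11): 11²+13² = 290 > 225 = 15² → acute
(850,840,130): 130²+840² = 722500 = 850² → right
1 of the 4 is right.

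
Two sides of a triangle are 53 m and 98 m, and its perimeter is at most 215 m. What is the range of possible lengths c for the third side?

45 < c ≤ 64

Triangle inequality alone gives 45 < c < 151.
The perimeter condition gives c ≤ 215 − 53 − 98 = 64.
Intersecting the two: 45 < c ≤ 64.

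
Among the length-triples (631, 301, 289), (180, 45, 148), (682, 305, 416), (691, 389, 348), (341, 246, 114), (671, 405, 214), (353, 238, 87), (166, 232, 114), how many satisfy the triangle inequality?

(289,301,631): 289+301 ≤ 631 → not valid
(45,148,180): 45+148 > 180 → valid
(305,416,682): 305+416 > 682 → valid
(348,389,691): 348+389 > 691 → valid
(114,246,341): 114+246 > 341 → valid
(214,405,671): 214+405 ≤ 671 → not valid
(87,238,353): 87+238 ≤ 353 → not valid
(114,166,232): 114+166 > 232 → valid
5 of the 8 triples form a triangle.

5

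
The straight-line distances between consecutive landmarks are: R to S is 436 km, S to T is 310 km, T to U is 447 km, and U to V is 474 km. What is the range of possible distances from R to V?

0 ≤ RV ≤ 1667 km

The maximum is all hops collinear in one direction: 436 + 310 + 447 + 474 = 1667.
The longest hop is 474; the others sum to 1193. Since 474 ≤ 1193, the path can fold back on itself completely, so the minimum distance is 0.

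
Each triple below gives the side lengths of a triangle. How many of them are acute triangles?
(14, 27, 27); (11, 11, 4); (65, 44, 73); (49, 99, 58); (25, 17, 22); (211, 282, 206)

5

(14,27,27): 14²+27² = 925 > 729 = 27² → acute
(11,11,4): 4²+11² = 137 > 121 = 11² → acute
(65,44,73): 44²+65² = 6161 > 5329 = 73² → acute
(49,99,58): 49²+58² = 5765 < 9801 = 99² → obtuse
(25,17,22): 17²+22² = 773 > 625 = 25² → acute
(211,282,206): 206²+211² = 86957 > 79524 = 282² → acute
5 of the 6 are acute.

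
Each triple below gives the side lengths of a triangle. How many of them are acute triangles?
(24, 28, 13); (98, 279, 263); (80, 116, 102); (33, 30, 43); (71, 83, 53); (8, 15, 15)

(24,28,13): 13²+24² = 745 < 784 = 28² → obtuse
(98,279,263): 98²+263² = 78773 > 77841 = 279² → acute
(80,116,102): 80²+102² = 16804 > 13456 = 116² → acute
(33,30,43): 30²+33² = 1989 > 1849 = 43² → acute
(71,83,53): 53²+71² = 7850 > 6889 = 83² → acute
(8,15,15): 8²+15² = 289 > 225 = 15² → acute
5 of the 6 are acute.

5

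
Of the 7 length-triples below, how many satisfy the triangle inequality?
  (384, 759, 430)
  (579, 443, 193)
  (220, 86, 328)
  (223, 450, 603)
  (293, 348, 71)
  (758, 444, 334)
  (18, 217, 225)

6

(384,430,759): 384+430 > 759 → valid
(193,443,579): 193+443 > 579 → valid
(86,220,328): 86+220 ≤ 328 → not valid
(223,450,603): 223+450 > 603 → valid
(71,293,348): 71+293 > 348 → valid
(334,444,758): 334+444 > 758 → valid
(18,217,225): 18+217 > 225 → valid
6 of the 7 triples form a triangle.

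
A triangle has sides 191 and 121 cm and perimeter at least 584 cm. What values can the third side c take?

Triangle inequality alone gives 70 < c < 312.
The perimeter condition gives c ≥ 584 − 191 − 121 = 272.
Intersecting the two: 272 ≤ c < 312.

272 ≤ c < 312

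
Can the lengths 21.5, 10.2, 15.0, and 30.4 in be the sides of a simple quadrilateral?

Yes

A quadrilateral exists iff every side is shorter than the sum of the others — equivalently, the longest side is less than the sum of the rest.
Longest side 30.4 < 46.7 (sum of the remaining 3), so yes.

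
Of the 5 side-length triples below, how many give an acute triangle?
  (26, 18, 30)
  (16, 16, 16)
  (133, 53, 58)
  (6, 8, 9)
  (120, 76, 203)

3

(26,18,30): 18²+26² = 1000 > 900 = 30² → acute
(16,16,16): 16²+16² = 512 > 256 = 16² → acute
(133,53,58): 53+58 ≤ 133, not a triangle
(6,8,9): 6²+8² = 100 > 81 = 9² → acute
(120,76,203): 76+120 ≤ 203, not a triangle
3 of the 5 are acute.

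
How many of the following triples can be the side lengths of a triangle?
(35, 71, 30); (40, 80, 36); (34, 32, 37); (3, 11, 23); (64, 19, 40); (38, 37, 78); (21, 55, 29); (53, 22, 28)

(30,35,71): 30+35 ≤ 71 → not valid
(36,40,80): 36+40 ≤ 80 → not valid
(32,34,37): 32+34 > 37 → valid
(3,11,23): 3+11 ≤ 23 → not valid
(19,40,64): 19+40 ≤ 64 → not valid
(37,38,78): 37+38 ≤ 78 → not valid
(21,29,55): 21+29 ≤ 55 → not valid
(22,28,53): 22+28 ≤ 53 → not valid
1 of the 8 triples forms a triangle.

1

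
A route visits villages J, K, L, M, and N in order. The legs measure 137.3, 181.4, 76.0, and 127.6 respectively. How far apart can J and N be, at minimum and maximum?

0 ≤ JN ≤ 522.3

The maximum is all hops collinear in one direction: 137.3 + 181.4 + 76.0 + 127.6 = 522.3.
The longest hop is 181.4; the others sum to 340.9. Since 181.4 ≤ 340.9, the path can fold back on itself completely, so the minimum distance is 0.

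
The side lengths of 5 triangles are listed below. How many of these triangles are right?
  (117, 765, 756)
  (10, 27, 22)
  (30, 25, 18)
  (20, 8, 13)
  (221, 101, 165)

1

(117,765,756): 117²+756² = 585225 = 765² → right
(10,27,22): 10²+22² = 584 < 729 = 27² → obtuse
(30,25,18): 18²+25² = 949 > 900 = 30² → acute
(20,8,13): 8²+13² = 233 < 400 = 20² → obtuse
(221,101,165): 101²+165² = 37426 < 48841 = 221² → obtuse
1 of the 5 is right.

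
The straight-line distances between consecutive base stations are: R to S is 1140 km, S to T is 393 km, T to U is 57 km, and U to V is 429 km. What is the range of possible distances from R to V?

261 ≤ RV ≤ 2019 km

The maximum is all hops collinear in one direction: 1140 + 393 + 57 + 429 = 2019.
The longest hop is 1140; the others sum to 879. Folding the others back against it leaves at least 1140 − 879 = 261.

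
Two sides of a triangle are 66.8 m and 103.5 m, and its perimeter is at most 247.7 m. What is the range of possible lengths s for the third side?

Triangle inequality alone gives 36.7 < s < 170.3.
The perimeter condition gives s ≤ 247.7 − 66.8 − 103.5 = 77.4.
Intersecting the two: 36.7 < s ≤ 77.4.

36.7 < s ≤ 77.4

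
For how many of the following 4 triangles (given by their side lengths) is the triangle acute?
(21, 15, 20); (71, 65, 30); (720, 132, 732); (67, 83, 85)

3

(21,15,20): 15²+20² = 625 > 441 = 21² → acute
(71,65,30): 30²+65² = 5125 > 5041 = 71² → acute
(720,132,732): 132²+720² = 535824 = 732² → right
(67,83,85): 67²+83² = 11378 > 7225 = 85² → acute
3 of the 4 are acute.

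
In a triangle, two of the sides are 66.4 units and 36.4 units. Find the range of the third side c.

By the triangle inequality, c must be less than 66.4 + 36.4 = 102.8 and greater than |66.4 − 36.4| = 30.0.

30.0 < c < 102.8 (units)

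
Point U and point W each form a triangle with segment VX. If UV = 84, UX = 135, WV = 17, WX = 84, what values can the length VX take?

From triangle UVX: |84 − 135| < VX < 84 + 135, i.e. 51 < VX < 219.
From triangle WVX: 67 < VX < 101.
Both must hold, so VX lies in the intersection.

67 < VX < 101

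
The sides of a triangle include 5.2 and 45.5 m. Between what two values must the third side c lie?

By the triangle inequality, c must be less than 5.2 + 45.5 = 50.7 and greater than |5.2 − 45.5| = 40.3.

40.3 < c < 50.7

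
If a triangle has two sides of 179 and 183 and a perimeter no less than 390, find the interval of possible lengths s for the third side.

Triangle inequality alone gives 4 < s < 362.
The perimeter condition gives s ≥ 390 − 179 − 183 = 28.
Intersecting the two: 28 ≤ s < 362.

28 ≤ s < 362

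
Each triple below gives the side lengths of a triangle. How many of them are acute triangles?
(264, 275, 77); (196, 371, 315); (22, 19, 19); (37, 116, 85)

1

(264,275,77): 77²+264² = 75625 = 275² → right
(196,371,315): 196²+315² = 137641 = 371² → right
(22,19,19): 19²+19² = 722 > 484 = 22² → acute
(37,116,85): 37²+85² = 8594 < 13456 = 116² → obtuse
1 of the 4 is acute.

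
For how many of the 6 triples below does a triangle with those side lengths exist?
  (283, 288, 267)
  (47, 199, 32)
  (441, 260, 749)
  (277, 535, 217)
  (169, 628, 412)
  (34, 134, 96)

1

(267,283,288): 267+283 > 288 → valid
(32,47,199): 32+47 ≤ 199 → not valid
(260,441,749): 260+441 ≤ 749 → not valid
(217,277,535): 217+277 ≤ 535 → not valid
(169,412,628): 169+412 ≤ 628 → not valid
(34,96,134): 34+96 ≤ 134 → not valid
1 of the 6 triples forms a triangle.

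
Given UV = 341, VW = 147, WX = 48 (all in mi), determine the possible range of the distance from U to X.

146 ≤ UX ≤ 536 mi

The maximum is all hops collinear in one direction: 341 + 147 + 48 = 536.
The longest hop is 341; the others sum to 195. Folding the others back against it leaves at least 341 − 195 = 146.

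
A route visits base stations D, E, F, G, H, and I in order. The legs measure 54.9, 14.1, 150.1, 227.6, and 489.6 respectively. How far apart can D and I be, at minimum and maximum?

42.9 ≤ DI ≤ 936.3

The maximum is all hops collinear in one direction: 54.9 + 14.1 + 150.1 + 227.6 + 489.6 = 936.3.
The longest hop is 489.6; the others sum to 446.7. Folding the others back against it leaves at least 489.6 − 446.7 = 42.9.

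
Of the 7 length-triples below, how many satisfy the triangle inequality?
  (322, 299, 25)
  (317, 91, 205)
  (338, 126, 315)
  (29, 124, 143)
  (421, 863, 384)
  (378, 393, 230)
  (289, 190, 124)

5

(25,299,322): 25+299 > 322 → valid
(91,205,317): 91+205 ≤ 317 → not valid
(126,315,338): 126+315 > 338 → valid
(29,124,143): 29+124 > 143 → valid
(384,421,863): 384+421 ≤ 863 → not valid
(230,378,393): 230+378 > 393 → valid
(124,190,289): 124+190 > 289 → valid
5 of the 7 triples form a triangle.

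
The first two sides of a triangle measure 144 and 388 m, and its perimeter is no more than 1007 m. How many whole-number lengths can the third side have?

Triangle inequality: 244 < x < 532. Perimeter ≤ 1007 gives x ≤ 1007 − 144 − 388 = 475.
So 244 < x ≤ 475; integers 245 through 475: 231 values.

231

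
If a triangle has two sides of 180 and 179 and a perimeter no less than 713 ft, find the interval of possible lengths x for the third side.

354 ≤ x < 359 ft

Triangle inequality alone gives 1 < x < 359.
The perimeter condition gives x ≥ 713 − 180 − 179 = 354.
Intersecting the two: 354 ≤ x < 359.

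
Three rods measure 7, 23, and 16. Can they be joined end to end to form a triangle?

No

The two shorter sides sum to 23, exactly equal to the longest side 23.
That gives only a degenerate (flat) triangle — the inequality must be strict.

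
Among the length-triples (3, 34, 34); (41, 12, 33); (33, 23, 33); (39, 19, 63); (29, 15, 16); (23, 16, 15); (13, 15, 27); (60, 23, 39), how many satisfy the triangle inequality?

(3,34,34): 3+34 > 34 → valid
(12,33,41): 12+33 > 41 → valid
(23,33,33): 23+33 > 33 → valid
(19,39,63): 19+39 ≤ 63 → not valid
(15,16,29): 15+16 > 29 → valid
(15,16,23): 15+16 > 23 → valid
(13,15,27): 13+15 > 27 → valid
(23,39,60): 23+39 > 60 → valid
7 of the 8 triples form a triangle.

7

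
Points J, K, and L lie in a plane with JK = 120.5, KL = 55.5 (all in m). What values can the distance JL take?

By the triangle inequality, |120.5 − 55.5| ≤ JL ≤ 120.5 + 55.5.

65.0 ≤ JL ≤ 176.0 m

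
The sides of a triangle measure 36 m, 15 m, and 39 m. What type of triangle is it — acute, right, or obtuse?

right

Compare the square of the longest side to the sum of squares of the other two: 15² + 36² = 1521 = 39².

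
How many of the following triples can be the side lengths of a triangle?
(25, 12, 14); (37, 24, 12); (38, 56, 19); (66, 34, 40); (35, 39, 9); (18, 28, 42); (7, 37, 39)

(12,14,25): 12+14 > 25 → valid
(12,24,37): 12+24 ≤ 37 → not valid
(19,38,56): 19+38 > 56 → valid
(34,40,66): 34+40 > 66 → valid
(9,35,39): 9+35 > 39 → valid
(18,28,42): 18+28 > 42 → valid
(7,37,39): 7+37 > 39 → valid
6 of the 7 triples form a triangle.

6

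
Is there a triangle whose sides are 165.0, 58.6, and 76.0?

The longest side is 165.0, but the other two sum to only 134.6.
134.6 < 165.0, so the triangle inequality fails.

No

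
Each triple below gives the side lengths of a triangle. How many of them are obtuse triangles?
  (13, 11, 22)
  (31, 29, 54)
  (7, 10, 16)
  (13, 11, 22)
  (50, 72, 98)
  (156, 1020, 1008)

5

(13,11,22): 11²+13² = 290 < 484 = 22² → obtuse
(31,29,54): 29²+31² = 1802 < 2916 = 54² → obtuse
(7,10,16): 7²+10² = 149 < 256 = 16² → obtuse
(13,11,22): 11²+13² = 290 < 484 = 22² → obtuse
(50,72,98): 50²+72² = 7684 < 9604 = 98² → obtuse
(156,1020,1008): 156²+1008² = 1040400 = 1020² → right
5 of the 6 are obtuse.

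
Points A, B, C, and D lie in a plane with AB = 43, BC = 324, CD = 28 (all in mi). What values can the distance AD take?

The maximum is all hops collinear in one direction: 43 + 324 + 28 = 395.
The longest hop is 324; the others sum to 71. Folding the others back against it leaves at least 324 − 71 = 253.

253 ≤ AD ≤ 395 mi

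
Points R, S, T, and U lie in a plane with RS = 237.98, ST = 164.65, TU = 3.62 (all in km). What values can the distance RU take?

69.71 ≤ RU ≤ 406.25 km

The maximum is all hops collinear in one direction: 237.98 + 164.65 + 3.62 = 406.25.
The longest hop is 237.98; the others sum to 168.27. Folding the others back against it leaves at least 237.98 − 168.27 = 69.71.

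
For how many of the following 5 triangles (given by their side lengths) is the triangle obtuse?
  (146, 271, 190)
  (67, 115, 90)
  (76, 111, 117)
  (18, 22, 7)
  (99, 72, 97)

3

(146,271,190): 146²+190² = 57416 < 73441 = 271² → obtuse
(67,115,90): 67²+90² = 12589 < 13225 = 115² → obtuse
(76,111,117): 76²+111² = 18097 > 13689 = 117² → acute
(18,22,7): 7²+18² = 373 < 484 = 22² → obtuse
(99,72,97): 72²+97² = 14593 > 9801 = 99² → acute
3 of the 5 are obtuse.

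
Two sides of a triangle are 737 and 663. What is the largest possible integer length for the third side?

1399

The third side must be strictly less than 737 + 663 = 1400.
The largest integer below 1400 is 1399.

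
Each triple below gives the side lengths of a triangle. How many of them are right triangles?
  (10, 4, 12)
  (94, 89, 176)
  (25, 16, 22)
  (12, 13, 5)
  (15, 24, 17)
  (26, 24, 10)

2

(10,4,12): 4²+10² = 116 < 144 = 12² → obtuse
(94,89,176): 89²+94² = 16757 < 30976 = 176² → obtuse
(25,16,22): 16²+22² = 740 > 625 = 25² → acute
(12,13,5): 5²+12² = 169 = 13² → right
(15,24,17): 15²+17² = 514 < 576 = 24² → obtuse
(26,24,10): 10²+24² = 676 = 26² → right
2 of the 6 are right.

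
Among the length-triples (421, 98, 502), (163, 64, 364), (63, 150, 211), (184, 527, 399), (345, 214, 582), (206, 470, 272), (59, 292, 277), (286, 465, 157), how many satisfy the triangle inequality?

5

(98,421,502): 98+421 > 502 → valid
(64,163,364): 64+163 ≤ 364 → not valid
(63,150,211): 63+150 > 211 → valid
(184,399,527): 184+399 > 527 → valid
(214,345,582): 214+345 ≤ 582 → not valid
(206,272,470): 206+272 > 470 → valid
(59,277,292): 59+277 > 292 → valid
(157,286,465): 157+286 ≤ 465 → not valid
5 of the 8 triples form a triangle.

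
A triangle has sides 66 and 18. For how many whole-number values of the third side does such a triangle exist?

35

The third side lies in the open interval (48, 84).
Integers from 49 to 83 inclusive: 83 − 49 + 1 = 35.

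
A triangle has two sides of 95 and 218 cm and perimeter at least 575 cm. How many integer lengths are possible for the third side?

Triangle inequality: 123 < x < 313. Perimeter ≥ 575 gives x ≥ 575 − 95 − 218 = 262.
So 262 ≤ x < 313; integers 262 through 312: 51 values.

51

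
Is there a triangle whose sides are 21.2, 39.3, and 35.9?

The longest side is 39.3, and the other two sum to 57.1.
Since 57.1 > 39.3, the triangle inequality holds.

Yes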